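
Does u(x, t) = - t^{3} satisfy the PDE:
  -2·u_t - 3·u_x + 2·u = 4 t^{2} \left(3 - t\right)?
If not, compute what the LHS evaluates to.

Evaluate each term of the left-hand side for u = - t^{3}.
Derivatives:
  u_t = - 3 t^{2}
  u_x = 0
Terms:
  -2·u_t = 6 t^{2}
  -3·u_x = 0
  2·u = - 2 t^{3}
Sum: LHS = 2 t^{2} \left(3 - t\right)
Given right-hand side: 4 t^{2} \left(3 - t\right). Difference LHS − RHS = 2 t^{2} \left(t - 3\right) ≠ 0, so u is not a solution.

Answer: No, the LHS evaluates to 2 t^{2} \left(3 - t\right)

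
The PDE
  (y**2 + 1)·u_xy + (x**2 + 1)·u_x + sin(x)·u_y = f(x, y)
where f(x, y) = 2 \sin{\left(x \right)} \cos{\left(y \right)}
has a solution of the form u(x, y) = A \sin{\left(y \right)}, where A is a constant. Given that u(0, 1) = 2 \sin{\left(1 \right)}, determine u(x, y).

Substitute the ansatz u = A \sin{\left(y \right)} into the left-hand side.
Derivatives of the ansatz:
  u_xy = 0
  u_x = 0
  u_y = A \cos{\left(y \right)}
Term by term:
  (y**2 + 1)·u_xy = 0
  (x**2 + 1)·u_x = 0
  sin(x)·u_y = A \sin{\left(x \right)} \cos{\left(y \right)}
So the left-hand side equals
  A \sin{\left(x \right)} \cos{\left(y \right)}
This must equal f(x, y) = 2 \sin{\left(x \right)} \cos{\left(y \right)} identically.
Matching coefficients of the independent functions:
  [\sin{\left(x \right)} \cos{\left(y \right)}]:  A = 2
Solving: A = 2.
Check against the point condition:
  u(0, 1) = 2 \sin{\left(1 \right)}  ⟹  A \sin{\left(1 \right)} = 2 \sin{\left(1 \right)}  ✓
Hence u(x, y) = 2 \sin{\left(y \right)}.

Answer: u(x, y) = 2 \sin{\left(y \right)}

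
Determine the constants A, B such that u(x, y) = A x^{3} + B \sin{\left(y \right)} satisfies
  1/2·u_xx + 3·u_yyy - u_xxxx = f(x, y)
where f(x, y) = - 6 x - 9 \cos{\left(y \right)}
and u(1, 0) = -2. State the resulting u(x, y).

Substitute the ansatz u = A x^{3} + B \sin{\left(y \right)} into the left-hand side.
Derivatives of the ansatz:
  u_xx = 6 A x
  u_yyy = - B \cos{\left(y \right)}
  u_xxxx = 0
Term by term:
  1/2·u_xx = 3 A x
  3·u_yyy = - 3 B \cos{\left(y \right)}
  -u_xxxx = 0
So the left-hand side equals
  3 A x - 3 B \cos{\left(y \right)}
This must equal f(x, y) = - 6 x - 9 \cos{\left(y \right)} identically.
Matching coefficients of the independent functions:
  [x]:  3 A = -6
  [\cos{\left(y \right)}]:  - 3 B = -9
Solving: A = -2, B = 3.
Check against the point condition:
  u(1, 0) = -2  ⟹  A = -2  ✓
Hence u(x, y) = - 2 x^{3} + 3 \sin{\left(y \right)}.

Answer: u(x, y) = - 2 x^{3} + 3 \sin{\left(y \right)}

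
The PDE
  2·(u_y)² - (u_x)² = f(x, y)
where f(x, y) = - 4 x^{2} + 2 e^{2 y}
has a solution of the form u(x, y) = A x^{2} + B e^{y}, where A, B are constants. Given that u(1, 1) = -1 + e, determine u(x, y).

Substitute the ansatz u = A x^{2} + B e^{y} into the left-hand side.
Derivatives of the ansatz:
  u_y = B e^{y}
  u_x = 2 A x
Term by term:
  2·(u_y)² = 2 B^{2} e^{2 y}
  -(u_x)² = - 4 A^{2} x^{2}
So the left-hand side equals
  - 4 A^{2} x^{2} + 2 B^{2} e^{2 y}
This must equal f(x, y) = - 4 x^{2} + 2 e^{2 y} identically.
Matching coefficients of the independent functions:
  [x^{2}]:  - 4 A^{2} = -4
  [e^{2 y}]:  2 B^{2} = 2
These equations allow (A, B) = (-1, -1) or (-1, 1) or (1, -1) or (1, 1).
Impose the point condition(s):
  u(1, 1) = -1 + e  ⟹  A + e B = -1 + e
Only A = -1, B = 1 satisfies everything.
Hence u(x, y) = - x^{2} + e^{y}.

Answer: u(x, y) = - x^{2} + e^{y}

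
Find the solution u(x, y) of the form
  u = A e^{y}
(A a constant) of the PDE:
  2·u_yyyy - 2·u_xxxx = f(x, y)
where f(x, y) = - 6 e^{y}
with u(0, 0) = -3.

Substitute the ansatz u = A e^{y} into the left-hand side.
Derivatives of the ansatz:
  u_yyyy = A e^{y}
  u_xxxx = 0
Term by term:
  2·u_yyyy = 2 A e^{y}
  -2·u_xxxx = 0
So the left-hand side equals
  2 A e^{y}
This must equal f(x, y) = - 6 e^{y} identically.
Matching coefficients of the independent functions:
  [e^{y}]:  2 A = -6
Solving: A = -3.
Check against the point condition:
  u(0, 0) = -3  ⟹  A = -3  ✓
Hence u(x, y) = - 3 e^{y}.

Answer: u(x, y) = - 3 e^{y}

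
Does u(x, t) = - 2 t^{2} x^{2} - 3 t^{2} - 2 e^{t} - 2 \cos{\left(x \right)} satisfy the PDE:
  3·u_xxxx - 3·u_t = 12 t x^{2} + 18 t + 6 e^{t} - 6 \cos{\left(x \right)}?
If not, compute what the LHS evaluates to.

Answer: Yes

Derivation:
Evaluate each term of the left-hand side for u = - 2 t^{2} x^{2} - 3 t^{2} - 2 e^{t} - 2 \cos{\left(x \right)}.
Derivatives:
  u_xxxx = - 2 \cos{\left(x \right)}
  u_t = - 4 t x^{2} - 6 t - 2 e^{t}
Terms:
  3·u_xxxx = - 6 \cos{\left(x \right)}
  -3·u_t = 12 t x^{2} + 18 t + 6 e^{t}
Sum: LHS = 12 t x^{2} + 18 t + 6 e^{t} - 6 \cos{\left(x \right)}
This is exactly the given right-hand side, so u is a solution.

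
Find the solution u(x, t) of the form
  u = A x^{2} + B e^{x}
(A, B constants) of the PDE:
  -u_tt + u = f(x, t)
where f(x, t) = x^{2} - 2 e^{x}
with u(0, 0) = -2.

Substitute the ansatz u = A x^{2} + B e^{x} into the left-hand side.
Derivatives of the ansatz:
  u_tt = 0
Term by term:
  -u_tt = 0
  u = A x^{2} + B e^{x}
So the left-hand side equals
  A x^{2} + B e^{x}
This must equal f(x, t) = x^{2} - 2 e^{x} identically.
Matching coefficients of the independent functions:
  [x^{2}]:  A = 1
  [e^{x}]:  B = -2
Solving: A = 1, B = -2.
Check against the point condition:
  u(0, 0) = -2  ⟹  B = -2  ✓
Hence u(x, t) = x^{2} - 2 e^{x}.

Answer: u(x, t) = x^{2} - 2 e^{x}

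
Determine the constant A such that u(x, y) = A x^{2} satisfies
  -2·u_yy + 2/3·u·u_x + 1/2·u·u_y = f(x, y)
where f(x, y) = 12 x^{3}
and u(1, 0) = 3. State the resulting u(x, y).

Answer: u(x, y) = 3 x^{2}

Derivation:
Substitute the ansatz u = A x^{2} into the left-hand side.
Derivatives of the ansatz:
  u_yy = 0
  u_x = 2 A x
  u_y = 0
Term by term:
  -2·u_yy = 0
  2/3·u·u_x = \frac{4 A^{2} x^{3}}{3}
  1/2·u·u_y = 0
So the left-hand side equals
  \frac{4 A^{2} x^{3}}{3}
This must equal f(x, y) = 12 x^{3} identically.
Matching coefficients of the independent functions:
  [x^{3}]:  \frac{4 A^{2}}{3} = 12
These equations allow (A) = (-3) or (3).
Impose the point condition(s):
  u(1, 0) = 3  ⟹  A = 3
Only A = 3 satisfies everything.
Hence u(x, y) = 3 x^{2}.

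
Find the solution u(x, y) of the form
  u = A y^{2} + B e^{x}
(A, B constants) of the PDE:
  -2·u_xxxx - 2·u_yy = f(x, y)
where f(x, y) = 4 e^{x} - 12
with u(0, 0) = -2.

Answer: u(x, y) = 3 y^{2} - 2 e^{x}

Derivation:
Substitute the ansatz u = A y^{2} + B e^{x} into the left-hand side.
Derivatives of the ansatz:
  u_xxxx = B e^{x}
  u_yy = 2 A
Term by term:
  -2·u_xxxx = - 2 B e^{x}
  -2·u_yy = - 4 A
So the left-hand side equals
  - 4 A - 2 B e^{x}
This must equal f(x, y) = 4 e^{x} - 12 identically.
Matching coefficients of the independent functions:
  [constant term]:  - 4 A = -12
  [e^{x}]:  - 2 B = 4
Solving: A = 3, B = -2.
Check against the point condition:
  u(0, 0) = -2  ⟹  B = -2  ✓
Hence u(x, y) = 3 y^{2} - 2 e^{x}.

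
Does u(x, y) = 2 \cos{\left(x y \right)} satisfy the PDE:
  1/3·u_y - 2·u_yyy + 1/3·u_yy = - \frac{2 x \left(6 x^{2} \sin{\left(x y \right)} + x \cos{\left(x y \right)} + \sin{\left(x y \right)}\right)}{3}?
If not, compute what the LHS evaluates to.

Answer: Yes

Derivation:
Evaluate each term of the left-hand side for u = 2 \cos{\left(x y \right)}.
Derivatives:
  u_y = - 2 x \sin{\left(x y \right)}
  u_yyy = 2 x^{3} \sin{\left(x y \right)}
  u_yy = - 2 x^{2} \cos{\left(x y \right)}
Terms:
  1/3·u_y = - \frac{2 x \sin{\left(x y \right)}}{3}
  -2·u_yyy = - 4 x^{3} \sin{\left(x y \right)}
  1/3·u_yy = - \frac{2 x^{2} \cos{\left(x y \right)}}{3}
Sum: LHS = - \frac{2 x \left(6 x^{2} \sin{\left(x y \right)} + x \cos{\left(x y \right)} + \sin{\left(x y \right)}\right)}{3}
This is exactly the given right-hand side, so u is a solution.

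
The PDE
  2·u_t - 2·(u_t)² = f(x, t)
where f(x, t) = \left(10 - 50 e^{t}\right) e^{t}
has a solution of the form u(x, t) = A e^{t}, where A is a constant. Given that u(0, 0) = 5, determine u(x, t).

Substitute the ansatz u = A e^{t} into the left-hand side.
Derivatives of the ansatz:
  u_t = A e^{t}
Term by term:
  2·u_t = 2 A e^{t}
  -2·(u_t)² = - 2 A^{2} e^{2 t}
So the left-hand side equals
  - 2 A^{2} e^{2 t} + 2 A e^{t}
This must equal f(x, t) identically; expanded, f = - 50 e^{2 t} + 10 e^{t}.
Matching coefficients of the independent functions:
  [e^{t}]:  2 A = 10
  [e^{2 t}]:  - 2 A^{2} = -50
Solving: A = 5.
Check against the point condition:
  u(0, 0) = 5  ⟹  A = 5  ✓
Hence u(x, t) = 5 e^{t}.

Answer: u(x, t) = 5 e^{t}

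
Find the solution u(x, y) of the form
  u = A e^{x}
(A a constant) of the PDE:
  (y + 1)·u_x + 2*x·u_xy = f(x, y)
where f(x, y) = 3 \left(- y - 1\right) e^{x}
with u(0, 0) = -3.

Answer: u(x, y) = - 3 e^{x}

Derivation:
Substitute the ansatz u = A e^{x} into the left-hand side.
Derivatives of the ansatz:
  u_x = A e^{x}
  u_xy = 0
Term by term:
  (y + 1)·u_x = A y e^{x} + A e^{x}
  2*x·u_xy = 0
So the left-hand side equals
  A y e^{x} + A e^{x}
This must equal f(x, y) identically; expanded, f = - 3 y e^{x} - 3 e^{x}.
Matching coefficients of the independent functions:
  [y e^{x}, e^{x}]:  A = -3
Solving: A = -3.
Check against the point condition:
  u(0, 0) = -3  ⟹  A = -3  ✓
Hence u(x, y) = - 3 e^{x}.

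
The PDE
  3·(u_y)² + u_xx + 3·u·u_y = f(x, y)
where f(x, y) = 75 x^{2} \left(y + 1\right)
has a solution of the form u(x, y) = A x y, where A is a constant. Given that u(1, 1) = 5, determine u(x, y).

Answer: u(x, y) = 5 x y

Derivation:
Substitute the ansatz u = A x y into the left-hand side.
Derivatives of the ansatz:
  u_y = A x
  u_xx = 0
Term by term:
  3·(u_y)² = 3 A^{2} x^{2}
  u_xx = 0
  3·u·u_y = 3 A^{2} x^{2} y
So the left-hand side equals
  3 A^{2} x^{2} y + 3 A^{2} x^{2}
This must equal f(x, y) identically; expanded, f = 75 x^{2} y + 75 x^{2}.
Matching coefficients of the independent functions:
  [x^{2}, x^{2} y]:  3 A^{2} = 75
These equations allow (A) = (-5) or (5).
Impose the point condition(s):
  u(1, 1) = 5  ⟹  A = 5
Only A = 5 satisfies everything.
Hence u(x, y) = 5 x y.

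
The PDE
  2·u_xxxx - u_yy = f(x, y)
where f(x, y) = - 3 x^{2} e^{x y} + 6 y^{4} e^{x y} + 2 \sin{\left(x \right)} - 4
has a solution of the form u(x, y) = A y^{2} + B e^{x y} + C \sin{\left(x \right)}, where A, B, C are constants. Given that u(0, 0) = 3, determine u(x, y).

Substitute the ansatz u = A y^{2} + B e^{x y} + C \sin{\left(x \right)} into the left-hand side.
Derivatives of the ansatz:
  u_xxxx = B y^{4} e^{x y} + C \sin{\left(x \right)}
  u_yy = 2 A + B x^{2} e^{x y}
Term by term:
  2·u_xxxx = 2 B y^{4} e^{x y} + 2 C \sin{\left(x \right)}
  -u_yy = - 2 A - B x^{2} e^{x y}
So the left-hand side equals
  - 2 A - B x^{2} e^{x y} + 2 B y^{4} e^{x y} + 2 C \sin{\left(x \right)}
This must equal f(x, y) = - 3 x^{2} e^{x y} + 6 y^{4} e^{x y} + 2 \sin{\left(x \right)} - 4 identically.
Matching coefficients of the independent functions:
  [constant term]:  - 2 A = -4
  [x^{2} e^{x y}]:  - B = -3
  [y^{4} e^{x y}]:  2 B = 6
  [\sin{\left(x \right)}]:  2 C = 2
Solving: A = 2, B = 3, C = 1.
Check against the point condition:
  u(0, 0) = 3  ⟹  B = 3  ✓
Hence u(x, y) = 2 y^{2} + 3 e^{x y} + \sin{\left(x \right)}.

Answer: u(x, y) = 2 y^{2} + 3 e^{x y} + \sin{\left(x \right)}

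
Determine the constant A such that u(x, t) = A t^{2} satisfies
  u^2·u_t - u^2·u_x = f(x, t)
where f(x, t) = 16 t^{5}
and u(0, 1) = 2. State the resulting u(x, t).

Substitute the ansatz u = A t^{2} into the left-hand side.
Derivatives of the ansatz:
  u_t = 2 A t
  u_x = 0
Term by term:
  u^2·u_t = 2 A^{3} t^{5}
  -u^2·u_x = 0
So the left-hand side equals
  2 A^{3} t^{5}
This must equal f(x, t) = 16 t^{5} identically.
Matching coefficients of the independent functions:
  [t^{5}]:  2 A^{3} = 16
Solving: A = 2.
Check against the point condition:
  u(0, 1) = 2  ⟹  A = 2  ✓
Hence u(x, t) = 2 t^{2}.

Answer: u(x, t) = 2 t^{2}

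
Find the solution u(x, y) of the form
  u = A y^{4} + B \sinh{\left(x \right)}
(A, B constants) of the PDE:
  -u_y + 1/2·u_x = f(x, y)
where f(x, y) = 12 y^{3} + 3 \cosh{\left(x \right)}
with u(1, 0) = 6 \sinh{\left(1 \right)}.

Substitute the ansatz u = A y^{4} + B \sinh{\left(x \right)} into the left-hand side.
Derivatives of the ansatz:
  u_y = 4 A y^{3}
  u_x = B \cosh{\left(x \right)}
Term by term:
  -u_y = - 4 A y^{3}
  1/2·u_x = \frac{B \cosh{\left(x \right)}}{2}
So the left-hand side equals
  - 4 A y^{3} + \frac{B \cosh{\left(x \right)}}{2}
This must equal f(x, y) = 12 y^{3} + 3 \cosh{\left(x \right)} identically.
Matching coefficients of the independent functions:
  [y^{3}]:  - 4 A = 12
  [\cosh{\left(x \right)}]:  \frac{B}{2} = 3
Solving: A = -3, B = 6.
Check against the point condition:
  u(1, 0) = 6 \sinh{\left(1 \right)}  ⟹  B \sinh{\left(1 \right)} = 6 \sinh{\left(1 \right)}  ✓
Hence u(x, y) = - 3 y^{4} + 6 \sinh{\left(x \right)}.

Answer: u(x, y) = - 3 y^{4} + 6 \sinh{\left(x \right)}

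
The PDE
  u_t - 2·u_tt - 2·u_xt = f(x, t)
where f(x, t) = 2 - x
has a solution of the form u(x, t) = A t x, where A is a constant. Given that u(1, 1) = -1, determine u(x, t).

Substitute the ansatz u = A t x into the left-hand side.
Derivatives of the ansatz:
  u_t = A x
  u_tt = 0
  u_xt = A
Term by term:
  u_t = A x
  -2·u_tt = 0
  -2·u_xt = - 2 A
So the left-hand side equals
  A x - 2 A
This must equal f(x, t) = 2 - x identically.
Matching coefficients of the independent functions:
  [constant term]:  - 2 A = 2
  [x]:  A = -1
Solving: A = -1.
Check against the point condition:
  u(1, 1) = -1  ⟹  A = -1  ✓
Hence u(x, t) = - t x.

Answer: u(x, t) = - t x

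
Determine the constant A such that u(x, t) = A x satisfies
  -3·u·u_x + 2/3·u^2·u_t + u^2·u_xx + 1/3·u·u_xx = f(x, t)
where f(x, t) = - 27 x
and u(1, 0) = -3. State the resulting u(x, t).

Substitute the ansatz u = A x into the left-hand side.
Derivatives of the ansatz:
  u_x = A
  u_t = 0
  u_xx = 0
Term by term:
  -3·u·u_x = - 3 A^{2} x
  2/3·u^2·u_t = 0
  u^2·u_xx = 0
  1/3·u·u_xx = 0
So the left-hand side equals
  - 3 A^{2} x
This must equal f(x, t) = - 27 x identically.
Matching coefficients of the independent functions:
  [x]:  - 3 A^{2} = -27
These equations allow (A) = (-3) or (3).
Impose the point condition(s):
  u(1, 0) = -3  ⟹  A = -3
Only A = -3 satisfies everything.
Hence u(x, t) = - 3 x.

Answer: u(x, t) = - 3 x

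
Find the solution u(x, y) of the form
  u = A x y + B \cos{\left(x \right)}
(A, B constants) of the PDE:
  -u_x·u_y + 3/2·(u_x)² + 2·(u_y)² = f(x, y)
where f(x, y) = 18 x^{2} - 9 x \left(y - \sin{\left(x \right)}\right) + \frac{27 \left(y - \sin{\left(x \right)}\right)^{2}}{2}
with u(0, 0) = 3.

Answer: u(x, y) = 3 x y + 3 \cos{\left(x \right)}

Derivation:
Substitute the ansatz u = A x y + B \cos{\left(x \right)} into the left-hand side.
Derivatives of the ansatz:
  u_x = A y - B \sin{\left(x \right)}
  u_y = A x
Term by term:
  -u_x·u_y = - A^{2} x y + A B x \sin{\left(x \right)}
  3/2·(u_x)² = \frac{3 A^{2} y^{2}}{2} - 3 A B y \sin{\left(x \right)} + \frac{3 B^{2} \sin^{2}{\left(x \right)}}{2}
  2·(u_y)² = 2 A^{2} x^{2}
So the left-hand side equals
  2 A^{2} x^{2} - A^{2} x y + \frac{3 A^{2} y^{2}}{2} + A B x \sin{\left(x \right)} - 3 A B y \sin{\left(x \right)} + \frac{3 B^{2} \sin^{2}{\left(x \right)}}{2}
This must equal f(x, y) identically; expanded, f = 18 x^{2} - 9 x y + 9 x \sin{\left(x \right)} + \frac{27 y^{2}}{2} - 27 y \sin{\left(x \right)} + \frac{27 \sin^{2}{\left(x \right)}}{2}.
Matching coefficients of the independent functions:
  [x^{2}]:  2 A^{2} = 18
  [y^{2}]:  \frac{3 A^{2}}{2} = \frac{27}{2}
  [x y]:  - A^{2} = -9
  [x \sin{\left(x \right)}]:  A B = 9
  [y \sin{\left(x \right)}]:  - 3 A B = -27
  [\sin^{2}{\left(x \right)}]:  \frac{3 B^{2}}{2} = \frac{27}{2}
These equations allow (A, B) = (-3, -3) or (3, 3).
Impose the point condition(s):
  u(0, 0) = 3  ⟹  B = 3
Only A = 3, B = 3 satisfies everything.
Hence u(x, y) = 3 x y + 3 \cos{\left(x \right)}.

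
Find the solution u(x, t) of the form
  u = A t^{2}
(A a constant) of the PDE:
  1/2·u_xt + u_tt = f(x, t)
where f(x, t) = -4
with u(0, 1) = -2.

Substitute the ansatz u = A t^{2} into the left-hand side.
Derivatives of the ansatz:
  u_xt = 0
  u_tt = 2 A
Term by term:
  1/2·u_xt = 0
  u_tt = 2 A
So the left-hand side equals
  2 A
This must equal f(x, t) = -4 identically.
Matching coefficients of the independent functions:
  [constant term]:  2 A = -4
Solving: A = -2.
Check against the point condition:
  u(0, 1) = -2  ⟹  A = -2  ✓
Hence u(x, t) = - 2 t^{2}.

Answer: u(x, t) = - 2 t^{2}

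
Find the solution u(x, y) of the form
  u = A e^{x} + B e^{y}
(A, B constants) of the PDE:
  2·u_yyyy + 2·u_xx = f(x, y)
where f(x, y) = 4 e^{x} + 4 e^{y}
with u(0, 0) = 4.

Substitute the ansatz u = A e^{x} + B e^{y} into the left-hand side.
Derivatives of the ansatz:
  u_yyyy = B e^{y}
  u_xx = A e^{x}
Term by term:
  2·u_yyyy = 2 B e^{y}
  2·u_xx = 2 A e^{x}
So the left-hand side equals
  2 A e^{x} + 2 B e^{y}
This must equal f(x, y) = 4 e^{x} + 4 e^{y} identically.
Matching coefficients of the independent functions:
  [e^{x}]:  2 A = 4
  [e^{y}]:  2 B = 4
Solving: A = 2, B = 2.
Check against the point condition:
  u(0, 0) = 4  ⟹  A + B = 4  ✓
Hence u(x, y) = 2 e^{x} + 2 e^{y}.

Answer: u(x, y) = 2 e^{x} + 2 e^{y}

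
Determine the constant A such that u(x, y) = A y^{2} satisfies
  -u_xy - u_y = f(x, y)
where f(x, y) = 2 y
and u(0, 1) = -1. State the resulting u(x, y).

Answer: u(x, y) = - y^{2}

Derivation:
Substitute the ansatz u = A y^{2} into the left-hand side.
Derivatives of the ansatz:
  u_xy = 0
  u_y = 2 A y
Term by term:
  -u_xy = 0
  -u_y = - 2 A y
So the left-hand side equals
  - 2 A y
This must equal f(x, y) = 2 y identically.
Matching coefficients of the independent functions:
  [y]:  - 2 A = 2
Solving: A = -1.
Check against the point condition:
  u(0, 1) = -1  ⟹  A = -1  ✓
Hence u(x, y) = - y^{2}.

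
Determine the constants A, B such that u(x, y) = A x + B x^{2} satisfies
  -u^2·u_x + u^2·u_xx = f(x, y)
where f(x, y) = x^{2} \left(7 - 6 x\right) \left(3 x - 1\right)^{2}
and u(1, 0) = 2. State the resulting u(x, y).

Substitute the ansatz u = A x + B x^{2} into the left-hand side.
Derivatives of the ansatz:
  u_x = A + 2 B x
  u_xx = 2 B
Term by term:
  -u^2·u_x = - A^{3} x^{2} - 4 A^{2} B x^{3} - 5 A B^{2} x^{4} - 2 B^{3} x^{5}
  u^2·u_xx = 2 A^{2} B x^{2} + 4 A B^{2} x^{3} + 2 B^{3} x^{4}
So the left-hand side equals
  - A^{3} x^{2} - 4 A^{2} B x^{3} + 2 A^{2} B x^{2} - 5 A B^{2} x^{4} + 4 A B^{2} x^{3} - 2 B^{3} x^{5} + 2 B^{3} x^{4}
This must equal f(x, y) identically; expanded, f = - 54 x^{5} + 99 x^{4} - 48 x^{3} + 7 x^{2}.
Matching coefficients of the independent functions:
  [x^{2}]:  - A^{3} + 2 A^{2} B = 7
  [x^{3}]:  - 4 A^{2} B + 4 A B^{2} = -48
  [x^{4}]:  - 5 A B^{2} + 2 B^{3} = 99
  [x^{5}]:  - 2 B^{3} = -54
Solving: A = -1, B = 3.
Check against the point condition:
  u(1, 0) = 2  ⟹  A + B = 2  ✓
Hence u(x, y) = 3 x^{2} - x.

Answer: u(x, y) = 3 x^{2} - x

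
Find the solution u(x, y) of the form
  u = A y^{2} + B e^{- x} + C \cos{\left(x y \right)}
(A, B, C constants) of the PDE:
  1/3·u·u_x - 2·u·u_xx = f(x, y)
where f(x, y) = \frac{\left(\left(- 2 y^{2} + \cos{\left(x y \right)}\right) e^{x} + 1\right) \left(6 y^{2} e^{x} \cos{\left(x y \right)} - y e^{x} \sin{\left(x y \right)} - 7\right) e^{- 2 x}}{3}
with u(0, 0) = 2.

Substitute the ansatz u = A y^{2} + B e^{- x} + C \cos{\left(x y \right)} into the left-hand side.
Derivatives of the ansatz:
  u_x = - B e^{- x} - C y \sin{\left(x y \right)}
  u_xx = B e^{- x} - C y^{2} \cos{\left(x y \right)}
Term by term:
  1/3·u·u_x = - \frac{A B y^{2} e^{- x}}{3} - \frac{A C y^{3} \sin{\left(x y \right)}}{3} - \frac{B^{2} e^{- 2 x}}{3} - \frac{B C y e^{- x} \sin{\left(x y \right)}}{3} - \frac{B C e^{- x} \cos{\left(x y \right)}}{3} - \frac{C^{2} y \sin{\left(x y \right)} \cos{\left(x y \right)}}{3}
  -2·u·u_xx = - 2 A B y^{2} e^{- x} + 2 A C y^{4} \cos{\left(x y \right)} - 2 B^{2} e^{- 2 x} + 2 B C y^{2} e^{- x} \cos{\left(x y \right)} - 2 B C e^{- x} \cos{\left(x y \right)} + 2 C^{2} y^{2} \cos^{2}{\left(x y \right)}
So the left-hand side equals
  - \frac{7 A B y^{2} e^{- x}}{3} + 2 A C y^{4} \cos{\left(x y \right)} - \frac{A C y^{3} \sin{\left(x y \right)}}{3} - \frac{7 B^{2} e^{- 2 x}}{3} + 2 B C y^{2} e^{- x} \cos{\left(x y \right)} - \frac{B C y e^{- x} \sin{\left(x y \right)}}{3} - \frac{7 B C e^{- x} \cos{\left(x y \right)}}{3} + 2 C^{2} y^{2} \cos^{2}{\left(x y \right)} - \frac{C^{2} y \sin{\left(x y \right)} \cos{\left(x y \right)}}{3}
This must equal f(x, y) identically; expanded, f = - 4 y^{4} \cos{\left(x y \right)} + \frac{2 y^{3} \sin{\left(x y \right)}}{3} + 2 y^{2} \cos^{2}{\left(x y \right)} + 2 y^{2} e^{- x} \cos{\left(x y \right)} + \frac{14 y^{2} e^{- x}}{3} - \frac{y \sin{\left(x y \right)} \cos{\left(x y \right)}}{3} - \frac{y e^{- x} \sin{\left(x y \right)}}{3} - \frac{7 e^{- x} \cos{\left(x y \right)}}{3} - \frac{7 e^{- 2 x}}{3}.
Matching coefficients of the independent functions:
  [y^{2} e^{- x}]:  - \frac{7 A B}{3} = \frac{14}{3}
  [y^{2} \cos^{2}{\left(x y \right)}]:  2 C^{2} = 2
  [y^{3} \sin{\left(x y \right)}]:  - \frac{A C}{3} = \frac{2}{3}
  [y^{4} \cos{\left(x y \right)}]:  2 A C = -4
  [e^{- x} \cos{\left(x y \right)}]:  - \frac{7 B C}{3} = - \frac{7}{3}
  [y e^{- x} \sin{\left(x y \right)}]:  - \frac{B C}{3} = - \frac{1}{3}
  [y \sin{\left(x y \right)} \cos{\left(x y \right)}]:  - \frac{C^{2}}{3} = - \frac{1}{3}
  [y^{2} e^{- x} \cos{\left(x y \right)}]:  2 B C = 2
  [e^{- 2 x}]:  - \frac{7 B^{2}}{3} = - \frac{7}{3}
These equations allow (A, B, C) = (-2, 1, 1) or (2, -1, -1).
Impose the point condition(s):
  u(0, 0) = 2  ⟹  B + C = 2
Only A = -2, B = 1, C = 1 satisfies everything.
Hence u(x, y) = - 2 y^{2} + \cos{\left(x y \right)} + e^{- x}.

Answer: u(x, y) = - 2 y^{2} + \cos{\left(x y \right)} + e^{- x}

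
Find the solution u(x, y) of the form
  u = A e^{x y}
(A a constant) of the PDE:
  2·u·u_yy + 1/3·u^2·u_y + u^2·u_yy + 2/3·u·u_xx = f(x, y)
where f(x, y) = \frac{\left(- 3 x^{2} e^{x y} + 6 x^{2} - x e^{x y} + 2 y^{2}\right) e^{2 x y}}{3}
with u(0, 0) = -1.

Answer: u(x, y) = - e^{x y}

Derivation:
Substitute the ansatz u = A e^{x y} into the left-hand side.
Derivatives of the ansatz:
  u_yy = A x^{2} e^{x y}
  u_y = A x e^{x y}
  u_xx = A y^{2} e^{x y}
Term by term:
  2·u·u_yy = 2 A^{2} x^{2} e^{2 x y}
  1/3·u^2·u_y = \frac{A^{3} x e^{3 x y}}{3}
  u^2·u_yy = A^{3} x^{2} e^{3 x y}
  2/3·u·u_xx = \frac{2 A^{2} y^{2} e^{2 x y}}{3}
So the left-hand side equals
  A^{3} x^{2} e^{3 x y} + \frac{A^{3} x e^{3 x y}}{3} + 2 A^{2} x^{2} e^{2 x y} + \frac{2 A^{2} y^{2} e^{2 x y}}{3}
This must equal f(x, y) identically; expanded, f = - x^{2} e^{3 x y} + 2 x^{2} e^{2 x y} - \frac{x e^{3 x y}}{3} + \frac{2 y^{2} e^{2 x y}}{3}.
Matching coefficients of the independent functions:
  [x e^{3 x y}]:  \frac{A^{3}}{3} = - \frac{1}{3}
  [x^{2} e^{2 x y}]:  2 A^{2} = 2
  [x^{2} e^{3 x y}]:  A^{3} = -1
  [y^{2} e^{2 x y}]:  \frac{2 A^{2}}{3} = \frac{2}{3}
Solving: A = -1.
Check against the point condition:
  u(0, 0) = -1  ⟹  A = -1  ✓
Hence u(x, y) = - e^{x y}.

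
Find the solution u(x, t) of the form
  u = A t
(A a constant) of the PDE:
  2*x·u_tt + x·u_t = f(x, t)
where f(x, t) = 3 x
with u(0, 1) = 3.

Substitute the ansatz u = A t into the left-hand side.
Derivatives of the ansatz:
  u_tt = 0
  u_t = A
Term by term:
  2*x·u_tt = 0
  x·u_t = A x
So the left-hand side equals
  A x
This must equal f(x, t) = 3 x identically.
Matching coefficients of the independent functions:
  [x]:  A = 3
Solving: A = 3.
Check against the point condition:
  u(0, 1) = 3  ⟹  A = 3  ✓
Hence u(x, t) = 3 t.

Answer: u(x, t) = 3 t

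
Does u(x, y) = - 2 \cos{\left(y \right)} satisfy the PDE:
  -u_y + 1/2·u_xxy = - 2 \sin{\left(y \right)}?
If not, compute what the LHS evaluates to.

Answer: Yes

Derivation:
Evaluate each term of the left-hand side for u = - 2 \cos{\left(y \right)}.
Derivatives:
  u_y = 2 \sin{\left(y \right)}
  u_xxy = 0
Terms:
  -u_y = - 2 \sin{\left(y \right)}
  1/2·u_xxy = 0
Sum: LHS = - 2 \sin{\left(y \right)}
This is exactly the given right-hand side, so u is a solution.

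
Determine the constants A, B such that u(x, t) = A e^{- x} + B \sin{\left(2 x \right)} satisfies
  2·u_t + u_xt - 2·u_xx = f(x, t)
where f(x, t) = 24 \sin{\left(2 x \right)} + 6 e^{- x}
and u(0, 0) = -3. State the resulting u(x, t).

Substitute the ansatz u = A e^{- x} + B \sin{\left(2 x \right)} into the left-hand side.
Derivatives of the ansatz:
  u_t = 0
  u_xt = 0
  u_xx = A e^{- x} - 4 B \sin{\left(2 x \right)}
Term by term:
  2·u_t = 0
  u_xt = 0
  -2·u_xx = - 2 A e^{- x} + 8 B \sin{\left(2 x \right)}
So the left-hand side equals
  - 2 A e^{- x} + 8 B \sin{\left(2 x \right)}
This must equal f(x, t) = 24 \sin{\left(2 x \right)} + 6 e^{- x} identically.
Matching coefficients of the independent functions:
  [e^{- x}]:  - 2 A = 6
  [\sin{\left(2 x \right)}]:  8 B = 24
Solving: A = -3, B = 3.
Check against the point condition:
  u(0, 0) = -3  ⟹  A = -3  ✓
Hence u(x, t) = 3 \sin{\left(2 x \right)} - 3 e^{- x}.

Answer: u(x, t) = 3 \sin{\left(2 x \right)} - 3 e^{- x}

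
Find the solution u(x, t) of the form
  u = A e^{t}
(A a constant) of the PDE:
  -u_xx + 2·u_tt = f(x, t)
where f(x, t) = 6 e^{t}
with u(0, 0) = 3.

Substitute the ansatz u = A e^{t} into the left-hand side.
Derivatives of the ansatz:
  u_xx = 0
  u_tt = A e^{t}
Term by term:
  -u_xx = 0
  2·u_tt = 2 A e^{t}
So the left-hand side equals
  2 A e^{t}
This must equal f(x, t) = 6 e^{t} identically.
Matching coefficients of the independent functions:
  [e^{t}]:  2 A = 6
Solving: A = 3.
Check against the point condition:
  u(0, 0) = 3  ⟹  A = 3  ✓
Hence u(x, t) = 3 e^{t}.

Answer: u(x, t) = 3 e^{t}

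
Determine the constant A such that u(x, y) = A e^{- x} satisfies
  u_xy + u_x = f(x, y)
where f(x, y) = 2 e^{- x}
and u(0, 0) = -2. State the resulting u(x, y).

Substitute the ansatz u = A e^{- x} into the left-hand side.
Derivatives of the ansatz:
  u_xy = 0
  u_x = - A e^{- x}
Term by term:
  u_xy = 0
  u_x = - A e^{- x}
So the left-hand side equals
  - A e^{- x}
This must equal f(x, y) = 2 e^{- x} identically.
Matching coefficients of the independent functions:
  [e^{- x}]:  - A = 2
Solving: A = -2.
Check against the point condition:
  u(0, 0) = -2  ⟹  A = -2  ✓
Hence u(x, y) = - 2 e^{- x}.

Answer: u(x, y) = - 2 e^{- x}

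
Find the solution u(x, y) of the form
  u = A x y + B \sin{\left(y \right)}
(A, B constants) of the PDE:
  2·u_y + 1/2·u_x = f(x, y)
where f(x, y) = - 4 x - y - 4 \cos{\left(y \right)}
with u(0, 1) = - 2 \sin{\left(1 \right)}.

Substitute the ansatz u = A x y + B \sin{\left(y \right)} into the left-hand side.
Derivatives of the ansatz:
  u_y = A x + B \cos{\left(y \right)}
  u_x = A y
Term by term:
  2·u_y = 2 A x + 2 B \cos{\left(y \right)}
  1/2·u_x = \frac{A y}{2}
So the left-hand side equals
  2 A x + \frac{A y}{2} + 2 B \cos{\left(y \right)}
This must equal f(x, y) = - 4 x - y - 4 \cos{\left(y \right)} identically.
Matching coefficients of the independent functions:
  [x]:  2 A = -4
  [y]:  \frac{A}{2} = -1
  [\cos{\left(y \right)}]:  2 B = -4
Solving: A = -2, B = -2.
Check against the point condition:
  u(0, 1) = - 2 \sin{\left(1 \right)}  ⟹  B \sin{\left(1 \right)} = - 2 \sin{\left(1 \right)}  ✓
Hence u(x, y) = - 2 x y - 2 \sin{\left(y \right)}.

Answer: u(x, y) = - 2 x y - 2 \sin{\left(y \right)}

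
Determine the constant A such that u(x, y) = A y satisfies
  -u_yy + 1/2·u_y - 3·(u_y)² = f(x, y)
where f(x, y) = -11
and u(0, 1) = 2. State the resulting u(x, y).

Substitute the ansatz u = A y into the left-hand side.
Derivatives of the ansatz:
  u_yy = 0
  u_y = A
Term by term:
  -u_yy = 0
  1/2·u_y = \frac{A}{2}
  -3·(u_y)² = - 3 A^{2}
So the left-hand side equals
  - 3 A^{2} + \frac{A}{2}
This must equal f(x, y) = -11 identically.
Matching coefficients of the independent functions:
  [constant term]:  - 3 A^{2} + \frac{A}{2} = -11
These equations allow (A) = (- \frac{11}{6}) or (2).
Impose the point condition(s):
  u(0, 1) = 2  ⟹  A = 2
Only A = 2 satisfies everything.
Hence u(x, y) = 2 y.

Answer: u(x, y) = 2 y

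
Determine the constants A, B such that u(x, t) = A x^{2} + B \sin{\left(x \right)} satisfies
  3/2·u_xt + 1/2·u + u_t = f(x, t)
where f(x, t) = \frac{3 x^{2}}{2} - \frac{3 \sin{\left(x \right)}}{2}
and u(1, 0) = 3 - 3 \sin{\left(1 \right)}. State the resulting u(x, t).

Answer: u(x, t) = 3 x^{2} - 3 \sin{\left(x \right)}

Derivation:
Substitute the ansatz u = A x^{2} + B \sin{\left(x \right)} into the left-hand side.
Derivatives of the ansatz:
  u_xt = 0
  u_t = 0
Term by term:
  3/2·u_xt = 0
  1/2·u = \frac{A x^{2}}{2} + \frac{B \sin{\left(x \right)}}{2}
  u_t = 0
So the left-hand side equals
  \frac{A x^{2}}{2} + \frac{B \sin{\left(x \right)}}{2}
This must equal f(x, t) = \frac{3 x^{2}}{2} - \frac{3 \sin{\left(x \right)}}{2} identically.
Matching coefficients of the independent functions:
  [x^{2}]:  \frac{A}{2} = \frac{3}{2}
  [\sin{\left(x \right)}]:  \frac{B}{2} = - \frac{3}{2}
Solving: A = 3, B = -3.
Check against the point condition:
  u(1, 0) = 3 - 3 \sin{\left(1 \right)}  ⟹  A + B \sin{\left(1 \right)} = 3 - 3 \sin{\left(1 \right)}  ✓
Hence u(x, t) = 3 x^{2} - 3 \sin{\left(x \right)}.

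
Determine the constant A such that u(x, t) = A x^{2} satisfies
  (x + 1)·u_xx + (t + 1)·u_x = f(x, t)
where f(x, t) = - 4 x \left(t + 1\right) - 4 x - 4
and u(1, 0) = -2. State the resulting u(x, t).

Answer: u(x, t) = - 2 x^{2}

Derivation:
Substitute the ansatz u = A x^{2} into the left-hand side.
Derivatives of the ansatz:
  u_xx = 2 A
  u_x = 2 A x
Term by term:
  (x + 1)·u_xx = 2 A x + 2 A
  (t + 1)·u_x = 2 A t x + 2 A x
So the left-hand side equals
  2 A t x + 4 A x + 2 A
This must equal f(x, t) identically; expanded, f = - 4 t x - 8 x - 4.
Matching coefficients of the independent functions:
  [constant term, t x]:  2 A = -4
  [x]:  4 A = -8
Solving: A = -2.
Check against the point condition:
  u(1, 0) = -2  ⟹  A = -2  ✓
Hence u(x, t) = - 2 x^{2}.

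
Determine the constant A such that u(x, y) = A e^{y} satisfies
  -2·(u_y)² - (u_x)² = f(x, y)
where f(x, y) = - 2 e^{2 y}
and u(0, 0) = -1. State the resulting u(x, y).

Answer: u(x, y) = - e^{y}

Derivation:
Substitute the ansatz u = A e^{y} into the left-hand side.
Derivatives of the ansatz:
  u_y = A e^{y}
  u_x = 0
Term by term:
  -2·(u_y)² = - 2 A^{2} e^{2 y}
  -(u_x)² = 0
So the left-hand side equals
  - 2 A^{2} e^{2 y}
This must equal f(x, y) = - 2 e^{2 y} identically.
Matching coefficients of the independent functions:
  [e^{2 y}]:  - 2 A^{2} = -2
These equations allow (A) = (-1) or (1).
Impose the point condition(s):
  u(0, 0) = -1  ⟹  A = -1
Only A = -1 satisfies everything.
Hence u(x, y) = - e^{y}.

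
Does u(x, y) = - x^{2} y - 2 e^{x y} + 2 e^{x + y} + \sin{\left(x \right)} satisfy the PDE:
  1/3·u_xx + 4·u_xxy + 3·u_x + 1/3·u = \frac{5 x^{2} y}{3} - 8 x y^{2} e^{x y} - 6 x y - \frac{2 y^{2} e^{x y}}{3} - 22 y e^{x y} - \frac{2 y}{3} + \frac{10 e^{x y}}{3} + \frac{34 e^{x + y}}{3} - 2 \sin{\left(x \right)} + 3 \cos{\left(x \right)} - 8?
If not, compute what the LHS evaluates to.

Evaluate each term of the left-hand side for u = - x^{2} y - 2 e^{x y} + 2 e^{x + y} + \sin{\left(x \right)}.
Derivatives:
  u_xx = - 2 y^{2} e^{x y} - 2 y + 2 e^{x} e^{y} - \sin{\left(x \right)}
  u_xxy = - 2 x y^{2} e^{x y} - 4 y e^{x y} + 2 e^{x} e^{y} - 2
  u_x = - 2 x y - 2 y e^{x y} + 2 e^{x} e^{y} + \cos{\left(x \right)}
Terms:
  1/3·u_xx = - \frac{2 y^{2} e^{x y}}{3} - \frac{2 y}{3} + \frac{2 e^{x + y}}{3} - \frac{\sin{\left(x \right)}}{3}
  4·u_xxy = - 8 x y^{2} e^{x y} - 16 y e^{x y} + 8 e^{x + y} - 8
  3·u_x = - 6 x y - 6 y e^{x y} + 6 e^{x + y} + 3 \cos{\left(x \right)}
  1/3·u = - \frac{x^{2} y}{3} - \frac{2 e^{x y}}{3} + \frac{2 e^{x + y}}{3} + \frac{\sin{\left(x \right)}}{3}
Sum: LHS = - \frac{x^{2} y}{3} - 8 x y^{2} e^{x y} - 6 x y - \frac{2 y^{2} e^{x y}}{3} - 22 y e^{x y} - \frac{2 y}{3} - \frac{2 e^{x y}}{3} + \frac{46 e^{x + y}}{3} + 3 \cos{\left(x \right)} - 8
Given right-hand side: \frac{5 x^{2} y}{3} - 8 x y^{2} e^{x y} - 6 x y - \frac{2 y^{2} e^{x y}}{3} - 22 y e^{x y} - \frac{2 y}{3} + \frac{10 e^{x y}}{3} + \frac{34 e^{x + y}}{3} - 2 \sin{\left(x \right)} + 3 \cos{\left(x \right)} - 8. Difference LHS − RHS = - 2 x^{2} y - 4 e^{x y} + 4 e^{x + y} + 2 \sin{\left(x \right)} ≠ 0, so u is not a solution.

Answer: No, the LHS evaluates to - \frac{x^{2} y}{3} - 8 x y^{2} e^{x y} - 6 x y - \frac{2 y^{2} e^{x y}}{3} - 22 y e^{x y} - \frac{2 y}{3} - \frac{2 e^{x y}}{3} + \frac{46 e^{x + y}}{3} + 3 \cos{\left(x \right)} - 8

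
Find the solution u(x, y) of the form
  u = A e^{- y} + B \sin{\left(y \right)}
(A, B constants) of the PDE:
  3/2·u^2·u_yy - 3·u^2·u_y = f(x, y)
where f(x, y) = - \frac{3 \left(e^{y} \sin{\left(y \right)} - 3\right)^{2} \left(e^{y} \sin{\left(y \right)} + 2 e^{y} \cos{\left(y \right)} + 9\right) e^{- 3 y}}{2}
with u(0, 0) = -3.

Substitute the ansatz u = A e^{- y} + B \sin{\left(y \right)} into the left-hand side.
Derivatives of the ansatz:
  u_yy = A e^{- y} - B \sin{\left(y \right)}
  u_y = - A e^{- y} + B \cos{\left(y \right)}
Term by term:
  3/2·u^2·u_yy = \frac{3 A^{3} e^{- 3 y}}{2} + \frac{3 A^{2} B e^{- 2 y} \sin{\left(y \right)}}{2} - \frac{3 A B^{2} e^{- y} \sin^{2}{\left(y \right)}}{2} - \frac{3 B^{3} \sin^{3}{\left(y \right)}}{2}
  -3·u^2·u_y = 3 A^{3} e^{- 3 y} + 6 A^{2} B e^{- 2 y} \sin{\left(y \right)} - 3 A^{2} B e^{- 2 y} \cos{\left(y \right)} + 3 A B^{2} e^{- y} \sin^{2}{\left(y \right)} - 6 A B^{2} e^{- y} \sin{\left(y \right)} \cos{\left(y \right)} - 3 B^{3} \sin^{2}{\left(y \right)} \cos{\left(y \right)}
So the left-hand side equals
  \frac{9 A^{3} e^{- 3 y}}{2} + \frac{15 A^{2} B e^{- 2 y} \sin{\left(y \right)}}{2} - 3 A^{2} B e^{- 2 y} \cos{\left(y \right)} + \frac{3 A B^{2} e^{- y} \sin^{2}{\left(y \right)}}{2} - 6 A B^{2} e^{- y} \sin{\left(y \right)} \cos{\left(y \right)} - \frac{3 B^{3} \sin^{3}{\left(y \right)}}{2} - 3 B^{3} \sin^{2}{\left(y \right)} \cos{\left(y \right)}
This must equal f(x, y) identically; expanded, f = - \frac{3 \sin^{3}{\left(y \right)}}{2} - 3 \sin^{2}{\left(y \right)} \cos{\left(y \right)} - \frac{9 e^{- y} \sin^{2}{\left(y \right)}}{2} + 18 e^{- y} \sin{\left(y \right)} \cos{\left(y \right)} + \frac{135 e^{- 2 y} \sin{\left(y \right)}}{2} - 27 e^{- 2 y} \cos{\left(y \right)} - \frac{243 e^{- 3 y}}{2}.
Matching coefficients of the independent functions:
  [e^{- 2 y} \sin{\left(y \right)}]:  \frac{15 A^{2} B}{2} = \frac{135}{2}
  [e^{- 2 y} \cos{\left(y \right)}]:  - 3 A^{2} B = -27
  [e^{- y} \sin^{2}{\left(y \right)}]:  \frac{3 A B^{2}}{2} = - \frac{9}{2}
  [\sin^{2}{\left(y \right)} \cos{\left(y \right)}]:  - 3 B^{3} = -3
  [e^{- y} \sin{\left(y \right)} \cos{\left(y \right)}]:  - 6 A B^{2} = 18
  [e^{- 3 y}]:  \frac{9 A^{3}}{2} = - \frac{243}{2}
  [\sin^{3}{\left(y \right)}]:  - \frac{3 B^{3}}{2} = - \frac{3}{2}
Solving: A = -3, B = 1.
Check against the point condition:
  u(0, 0) = -3  ⟹  A = -3  ✓
Hence u(x, y) = \sin{\left(y \right)} - 3 e^{- y}.

Answer: u(x, y) = \sin{\left(y \right)} - 3 e^{- y}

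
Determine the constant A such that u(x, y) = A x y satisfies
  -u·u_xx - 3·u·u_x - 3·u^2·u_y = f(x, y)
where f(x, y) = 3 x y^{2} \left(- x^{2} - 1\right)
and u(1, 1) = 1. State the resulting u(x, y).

Answer: u(x, y) = x y

Derivation:
Substitute the ansatz u = A x y into the left-hand side.
Derivatives of the ansatz:
  u_xx = 0
  u_x = A y
  u_y = A x
Term by term:
  -u·u_xx = 0
  -3·u·u_x = - 3 A^{2} x y^{2}
  -3·u^2·u_y = - 3 A^{3} x^{3} y^{2}
So the left-hand side equals
  - 3 A^{3} x^{3} y^{2} - 3 A^{2} x y^{2}
This must equal f(x, y) identically; expanded, f = - 3 x^{3} y^{2} - 3 x y^{2}.
Matching coefficients of the independent functions:
  [x y^{2}]:  - 3 A^{2} = -3
  [x^{3} y^{2}]:  - 3 A^{3} = -3
Solving: A = 1.
Check against the point condition:
  u(1, 1) = 1  ⟹  A = 1  ✓
Hence u(x, y) = x y.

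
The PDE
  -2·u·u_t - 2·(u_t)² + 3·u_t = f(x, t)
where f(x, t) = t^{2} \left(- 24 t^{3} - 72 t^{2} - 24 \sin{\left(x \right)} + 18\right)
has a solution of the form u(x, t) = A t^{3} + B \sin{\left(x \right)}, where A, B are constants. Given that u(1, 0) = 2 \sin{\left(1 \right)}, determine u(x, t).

Substitute the ansatz u = A t^{3} + B \sin{\left(x \right)} into the left-hand side.
Derivatives of the ansatz:
  u_t = 3 A t^{2}
Term by term:
  -2·u·u_t = - 6 A^{2} t^{5} - 6 A B t^{2} \sin{\left(x \right)}
  -2·(u_t)² = - 18 A^{2} t^{4}
  3·u_t = 9 A t^{2}
So the left-hand side equals
  - 6 A^{2} t^{5} - 18 A^{2} t^{4} - 6 A B t^{2} \sin{\left(x \right)} + 9 A t^{2}
This must equal f(x, t) identically; expanded, f = - 24 t^{5} - 72 t^{4} - 24 t^{2} \sin{\left(x \right)} + 18 t^{2}.
Matching coefficients of the independent functions:
  [t^{2}]:  9 A = 18
  [t^{4}]:  - 18 A^{2} = -72
  [t^{5}]:  - 6 A^{2} = -24
  [t^{2} \sin{\left(x \right)}]:  - 6 A B = -24
Solving: A = 2, B = 2.
Check against the point condition:
  u(1, 0) = 2 \sin{\left(1 \right)}  ⟹  B \sin{\left(1 \right)} = 2 \sin{\left(1 \right)}  ✓
Hence u(x, t) = 2 t^{3} + 2 \sin{\left(x \right)}.

Answer: u(x, t) = 2 t^{3} + 2 \sin{\left(x \right)}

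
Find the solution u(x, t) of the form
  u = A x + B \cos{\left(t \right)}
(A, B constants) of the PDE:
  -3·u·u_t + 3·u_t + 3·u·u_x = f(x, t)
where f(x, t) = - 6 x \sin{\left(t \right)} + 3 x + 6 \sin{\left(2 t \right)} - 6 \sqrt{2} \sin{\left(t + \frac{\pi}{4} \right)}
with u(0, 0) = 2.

Answer: u(x, t) = - x + 2 \cos{\left(t \right)}

Derivation:
Substitute the ansatz u = A x + B \cos{\left(t \right)} into the left-hand side.
Derivatives of the ansatz:
  u_t = - B \sin{\left(t \right)}
  u_x = A
Term by term:
  -3·u·u_t = 3 A B x \sin{\left(t \right)} + 3 B^{2} \sin{\left(t \right)} \cos{\left(t \right)}
  3·u_t = - 3 B \sin{\left(t \right)}
  3·u·u_x = 3 A^{2} x + 3 A B \cos{\left(t \right)}
So the left-hand side equals
  3 A^{2} x + 3 A B x \sin{\left(t \right)} + 3 A B \cos{\left(t \right)} + 3 B^{2} \sin{\left(t \right)} \cos{\left(t \right)} - 3 B \sin{\left(t \right)}
This must equal f(x, t) identically; expanded, f = - 6 x \sin{\left(t \right)} + 3 x + 12 \sin{\left(t \right)} \cos{\left(t \right)} - 6 \sin{\left(t \right)} - 6 \cos{\left(t \right)}.
Matching coefficients of the independent functions:
  [x]:  3 A^{2} = 3
  [x \sin{\left(t \right)}, \cos{\left(t \right)}]:  3 A B = -6
  [\sin{\left(t \right)} \cos{\left(t \right)}]:  3 B^{2} = 12
  [\sin{\left(t \right)}]:  - 3 B = -6
Solving: A = -1, B = 2.
Check against the point condition:
  u(0, 0) = 2  ⟹  B = 2  ✓
Hence u(x, t) = - x + 2 \cos{\left(t \right)}.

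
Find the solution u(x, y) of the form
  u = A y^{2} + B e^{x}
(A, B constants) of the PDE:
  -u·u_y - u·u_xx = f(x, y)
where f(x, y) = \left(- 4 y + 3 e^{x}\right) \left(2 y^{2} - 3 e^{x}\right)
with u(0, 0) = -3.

Substitute the ansatz u = A y^{2} + B e^{x} into the left-hand side.
Derivatives of the ansatz:
  u_y = 2 A y
  u_xx = B e^{x}
Term by term:
  -u·u_y = - 2 A^{2} y^{3} - 2 A B y e^{x}
  -u·u_xx = - A B y^{2} e^{x} - B^{2} e^{2 x}
So the left-hand side equals
  - 2 A^{2} y^{3} - A B y^{2} e^{x} - 2 A B y e^{x} - B^{2} e^{2 x}
This must equal f(x, y) identically; expanded, f = - 8 y^{3} + 6 y^{2} e^{x} + 12 y e^{x} - 9 e^{2 x}.
Matching coefficients of the independent functions:
  [y^{3}]:  - 2 A^{2} = -8
  [y e^{x}]:  - 2 A B = 12
  [y^{2} e^{x}]:  - A B = 6
  [e^{2 x}]:  - B^{2} = -9
These equations allow (A, B) = (-2, 3) or (2, -3).
Impose the point condition(s):
  u(0, 0) = -3  ⟹  B = -3
Only A = 2, B = -3 satisfies everything.
Hence u(x, y) = 2 y^{2} - 3 e^{x}.

Answer: u(x, y) = 2 y^{2} - 3 e^{x}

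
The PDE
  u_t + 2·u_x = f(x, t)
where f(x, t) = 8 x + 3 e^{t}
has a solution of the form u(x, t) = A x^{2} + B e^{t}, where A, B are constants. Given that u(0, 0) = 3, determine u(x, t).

Substitute the ansatz u = A x^{2} + B e^{t} into the left-hand side.
Derivatives of the ansatz:
  u_t = B e^{t}
  u_x = 2 A x
Term by term:
  u_t = B e^{t}
  2·u_x = 4 A x
So the left-hand side equals
  4 A x + B e^{t}
This must equal f(x, t) = 8 x + 3 e^{t} identically.
Matching coefficients of the independent functions:
  [x]:  4 A = 8
  [e^{t}]:  B = 3
Solving: A = 2, B = 3.
Check against the point condition:
  u(0, 0) = 3  ⟹  B = 3  ✓
Hence u(x, t) = 2 x^{2} + 3 e^{t}.

Answer: u(x, t) = 2 x^{2} + 3 e^{t}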